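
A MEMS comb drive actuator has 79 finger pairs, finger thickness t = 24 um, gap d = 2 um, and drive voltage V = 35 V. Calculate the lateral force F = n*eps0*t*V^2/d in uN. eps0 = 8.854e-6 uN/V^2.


Step 1: Parameters: n=79, eps0=8.854e-6 uN/V^2, t=24 um, V=35 V, d=2 um
Step 2: V^2 = 1225
Step 3: F = 79 * 8.854e-6 * 24 * 1225 / 2
F = 10.282 uN


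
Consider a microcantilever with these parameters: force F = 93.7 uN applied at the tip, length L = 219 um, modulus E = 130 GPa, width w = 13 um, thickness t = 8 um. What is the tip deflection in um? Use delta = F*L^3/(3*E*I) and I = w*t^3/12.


Step 1: Calculate the second moment of area.
I = w * t^3 / 12 = 13 * 8^3 / 12 = 554.6667 um^4
Step 2: Convert E to consistent units (1 GPa = 1000 uN/um^2).
E = 130 GPa = 130000 uN/um^2
Step 3: Calculate tip deflection.
delta = F * L^3 / (3 * E * I)
delta = 93.7 * 219^3 / (3 * 130000 * 554.6667)
delta = 4.5496 um


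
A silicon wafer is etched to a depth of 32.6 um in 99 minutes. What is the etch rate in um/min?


Step 1: Etch rate = depth / time
Step 2: rate = 32.6 / 99
rate = 0.329 um/min


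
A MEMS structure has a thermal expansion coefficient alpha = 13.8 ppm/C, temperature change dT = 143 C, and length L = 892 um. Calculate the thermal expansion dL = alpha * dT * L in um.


Step 1: Convert CTE: alpha = 13.8 ppm/C = 13.8e-6 /C
Step 2: dL = 13.8e-6 * 143 * 892
dL = 1.7603 um


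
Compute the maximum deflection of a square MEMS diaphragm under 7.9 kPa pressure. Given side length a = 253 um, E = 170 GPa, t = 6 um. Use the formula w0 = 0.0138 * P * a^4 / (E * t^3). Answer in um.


Step 1: Convert pressure to compatible units (E is in GPa, so P in GPa).
P = 7.9 kPa = 7.9e-6 GPa
Step 2: Compute numerator: 0.0138 * P * a^4.
a^4 = 253^4 = 4097152081
numerator = 0.0138 * 7.9e-6 * 4097152081 = 4.4667e+02
Step 3: Compute denominator: E * t^3 = 170 * 6^3 = 36720
Step 4: w0 = numerator / denominator = 4.4667e+02 / 36720 = 0.0122 um


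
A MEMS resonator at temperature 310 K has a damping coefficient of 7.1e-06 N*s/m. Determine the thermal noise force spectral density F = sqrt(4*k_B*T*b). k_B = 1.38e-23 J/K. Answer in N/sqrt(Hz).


Step 1: Compute 4 * k_B * T * b
= 4 * 1.38e-23 * 310 * 7.1e-06
= 1.2150e-25 N^2/Hz
Step 2: F_noise = sqrt(1.2150e-25)
F_noise = 3.49e-13 N/sqrt(Hz)


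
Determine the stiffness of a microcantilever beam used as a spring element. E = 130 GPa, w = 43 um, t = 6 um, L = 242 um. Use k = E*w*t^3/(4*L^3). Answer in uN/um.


Step 1: Convert E to consistent units (1 GPa = 1000 uN/um^2).
E = 130 GPa = 130000 uN/um^2
Step 2: Compute t^3 = 6^3 = 216
Step 3: Compute L^3 = 242^3 = 14172488
Step 4: k = 130000 * 43 * 216 / (4 * 14172488)
k = 21.299 uN/um


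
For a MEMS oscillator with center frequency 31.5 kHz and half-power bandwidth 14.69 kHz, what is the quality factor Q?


Step 1: Q = f0 / bandwidth
Step 2: Q = 31.5 / 14.69
Q = 2.1


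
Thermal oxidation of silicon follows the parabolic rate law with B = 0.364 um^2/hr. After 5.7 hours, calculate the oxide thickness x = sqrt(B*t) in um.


Step 1: Compute B*t = 0.364 * 5.7 = 2.0748
Step 2: x = sqrt(2.0748)
x = 1.44 um


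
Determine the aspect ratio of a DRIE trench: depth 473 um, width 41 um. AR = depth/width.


Step 1: AR = depth / width
Step 2: AR = 473 / 41
AR = 11.5


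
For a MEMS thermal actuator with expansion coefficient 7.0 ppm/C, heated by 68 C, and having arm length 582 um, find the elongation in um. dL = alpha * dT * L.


Step 1: Convert CTE: alpha = 7.0 ppm/C = 7.0e-6 /C
Step 2: dL = 7.0e-6 * 68 * 582
dL = 0.277 um


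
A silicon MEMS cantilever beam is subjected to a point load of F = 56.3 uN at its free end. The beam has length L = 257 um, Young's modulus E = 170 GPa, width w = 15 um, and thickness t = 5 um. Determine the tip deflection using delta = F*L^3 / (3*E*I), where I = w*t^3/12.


Step 1: Calculate the second moment of area.
I = w * t^3 / 12 = 15 * 5^3 / 12 = 156.25 um^4
Step 2: Convert E to consistent units (1 GPa = 1000 uN/um^2).
E = 170 GPa = 170000 uN/um^2
Step 3: Calculate tip deflection.
delta = F * L^3 / (3 * E * I)
delta = 56.3 * 257^3 / (3 * 170000 * 156.25)
delta = 11.9927 um


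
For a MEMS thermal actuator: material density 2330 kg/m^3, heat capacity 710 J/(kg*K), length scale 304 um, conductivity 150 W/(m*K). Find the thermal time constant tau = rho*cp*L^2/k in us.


Step 1: Convert L to m: L = 304e-6 m
Step 2: L^2 = (304e-6)^2 = 9.2416e-08 m^2
Step 3: tau = 2330 * 710 * 9.2416e-08 / 150 = 1.01922526e-03 s
Step 4: Convert to microseconds (multiply by 1e6).
tau = 1019.225 us


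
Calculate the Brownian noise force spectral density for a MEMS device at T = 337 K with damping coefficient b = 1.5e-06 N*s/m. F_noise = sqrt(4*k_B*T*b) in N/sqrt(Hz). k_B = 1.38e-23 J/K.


Step 1: Compute 4 * k_B * T * b
= 4 * 1.38e-23 * 337 * 1.5e-06
= 2.7904e-26 N^2/Hz
Step 2: F_noise = sqrt(2.7904e-26)
F_noise = 1.67e-13 N/sqrt(Hz)


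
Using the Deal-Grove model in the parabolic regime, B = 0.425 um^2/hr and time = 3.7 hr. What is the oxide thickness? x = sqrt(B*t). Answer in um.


Step 1: Compute B*t = 0.425 * 3.7 = 1.5725
Step 2: x = sqrt(1.5725)
x = 1.254 um


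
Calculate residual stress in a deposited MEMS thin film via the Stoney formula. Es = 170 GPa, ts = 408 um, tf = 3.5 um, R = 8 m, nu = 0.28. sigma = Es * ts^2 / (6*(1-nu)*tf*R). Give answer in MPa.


Step 1: Compute numerator: Es * ts^2 = 170 * 408^2 = 28298880 (GPa*um^2)
Step 2: Compute denominator (R in um): 6*(1-nu)*tf*R = 6*0.72*3.5*8e6 = 120960000.0 (um^2)
Step 3: sigma (GPa) = 28298880 / 120960000.0 = 2.33952e-01 GPa
Step 4: Convert to MPa (x1000): sigma = 234.0 MPa


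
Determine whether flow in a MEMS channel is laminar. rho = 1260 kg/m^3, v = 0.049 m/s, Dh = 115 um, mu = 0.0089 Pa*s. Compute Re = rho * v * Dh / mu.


Step 1: Convert Dh to meters: Dh = 115e-6 m
Step 2: Re = rho * v * Dh / mu
Re = 1260 * 0.049 * 115e-6 / 0.0089
Re = 0.798
Since Re = 0.798 is below ~2300, the flow is laminar.


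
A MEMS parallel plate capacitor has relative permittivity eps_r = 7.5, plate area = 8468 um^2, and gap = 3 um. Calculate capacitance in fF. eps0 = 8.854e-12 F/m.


Step 1: Convert area to m^2: A = 8468e-12 m^2
Step 2: Convert gap to m: d = 3e-6 m
Step 3: C = eps0 * eps_r * A / d
C = 8.854e-12 * 7.5 * 8468e-12 / 3e-6
Step 4: Convert to fF (multiply by 1e15).
C = 187.44 fF


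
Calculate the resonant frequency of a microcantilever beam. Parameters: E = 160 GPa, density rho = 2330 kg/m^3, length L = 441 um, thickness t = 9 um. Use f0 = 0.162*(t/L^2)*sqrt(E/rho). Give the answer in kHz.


Step 1: Convert units to SI.
t_SI = 9e-6 m, L_SI = 441e-6 m
Step 2: Calculate sqrt(E/rho).
sqrt(160e9 / 2330) = 8286.71 m/s
Step 3: Compute f0.
f0 = 0.162 * 9e-6 / (441e-6)^2 * 8286.71 = 62124.4 Hz = 62.12 kHz


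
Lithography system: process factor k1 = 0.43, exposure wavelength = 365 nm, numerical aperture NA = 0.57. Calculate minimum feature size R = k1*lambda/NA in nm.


Step 1: Identify values: k1 = 0.43, lambda = 365 nm, NA = 0.57
Step 2: R = k1 * lambda / NA
R = 0.43 * 365 / 0.57
R = 275.4 nm


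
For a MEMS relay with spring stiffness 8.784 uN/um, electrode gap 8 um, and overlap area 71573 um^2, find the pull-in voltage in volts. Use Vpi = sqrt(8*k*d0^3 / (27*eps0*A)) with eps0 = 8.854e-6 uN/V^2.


Step 1: Compute numerator: 8 * k * d0^3 = 8 * 8.784 * 8^3 = 35979.264
Step 2: Compute denominator: 27 * eps0 * A = 27 * 8.854e-6 * 71573 = 17.110098
Step 3: Vpi = sqrt(35979.264 / 17.110098)
Vpi = 45.86 V


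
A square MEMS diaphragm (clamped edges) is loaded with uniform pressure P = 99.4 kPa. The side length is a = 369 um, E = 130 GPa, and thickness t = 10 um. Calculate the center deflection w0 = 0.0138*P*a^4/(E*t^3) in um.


Step 1: Convert pressure to compatible units (E is in GPa, so P in GPa).
P = 99.4 kPa = 99.4e-6 GPa
Step 2: Compute numerator: 0.0138 * P * a^4.
a^4 = 369^4 = 18539817921
numerator = 0.0138 * 99.4e-6 * 18539817921 = 2.54314e+04
Step 3: Compute denominator: E * t^3 = 130 * 10^3 = 130000
Step 4: w0 = numerator / denominator = 2.54314e+04 / 130000 = 0.1956 um


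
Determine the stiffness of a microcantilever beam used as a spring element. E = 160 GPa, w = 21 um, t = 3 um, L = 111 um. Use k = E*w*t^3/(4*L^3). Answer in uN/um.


Step 1: Convert E to consistent units (1 GPa = 1000 uN/um^2).
E = 160 GPa = 160000 uN/um^2
Step 2: Compute t^3 = 3^3 = 27
Step 3: Compute L^3 = 111^3 = 1367631
Step 4: k = 160000 * 21 * 27 / (4 * 1367631)
k = 16.5834 uN/um


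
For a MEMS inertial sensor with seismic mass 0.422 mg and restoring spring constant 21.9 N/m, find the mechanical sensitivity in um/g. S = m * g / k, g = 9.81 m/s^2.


Step 1: Convert mass: m = 0.422 mg = 4.22e-07 kg
Step 2: S = m * g / k = 4.22e-07 * 9.81 / 21.9
Step 3: S = 1.89e-07 m/g
Step 4: Convert to um/g: S = 0.189 um/g


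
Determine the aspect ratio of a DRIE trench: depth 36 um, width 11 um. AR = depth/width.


Step 1: AR = depth / width
Step 2: AR = 36 / 11
AR = 3.3


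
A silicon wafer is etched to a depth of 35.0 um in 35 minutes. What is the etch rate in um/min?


Step 1: Etch rate = depth / time
Step 2: rate = 35.0 / 35
rate = 1.0 um/min


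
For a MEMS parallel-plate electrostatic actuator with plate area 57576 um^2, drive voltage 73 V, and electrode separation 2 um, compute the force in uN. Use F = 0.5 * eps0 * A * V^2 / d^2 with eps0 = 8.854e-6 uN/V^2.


Step 1: Identify parameters.
eps0 = 8.854e-6 uN/V^2, A = 57576 um^2, V = 73 V, d = 2 um
Step 2: Compute V^2 = 73^2 = 5329
Step 3: Compute d^2 = 2^2 = 4
Step 4: F = 0.5 * 8.854e-6 * 57576 * 5329 / 4
F = 339.576 uN


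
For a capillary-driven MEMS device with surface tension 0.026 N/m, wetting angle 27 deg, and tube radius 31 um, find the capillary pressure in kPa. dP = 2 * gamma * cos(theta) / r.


Step 1: cos(27 deg) = 0.891
Step 2: Convert r to m: r = 31e-6 m
Step 3: dP = 2 * 0.026 * 0.891 / 31e-6 = 1494.6 Pa
Step 4: Convert Pa to kPa (divide by 1000).
dP = 1.49 kPa


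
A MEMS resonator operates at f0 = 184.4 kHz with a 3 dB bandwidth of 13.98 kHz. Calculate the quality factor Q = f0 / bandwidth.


Step 1: Q = f0 / bandwidth
Step 2: Q = 184.4 / 13.98
Q = 13.2


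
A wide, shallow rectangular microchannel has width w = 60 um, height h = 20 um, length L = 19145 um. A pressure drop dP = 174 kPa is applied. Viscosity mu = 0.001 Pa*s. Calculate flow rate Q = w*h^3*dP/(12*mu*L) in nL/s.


Step 1: Convert all dimensions to SI (meters).
w = 60e-6 m, h = 20e-6 m, L = 19145e-6 m, dP = 174e3 Pa
Step 2: Q = w * h^3 * dP / (12 * mu * L)
Q = 60e-6 * (20e-6)^3 * 174e3 / (12 * 0.001 * 19145e-6) = 3.6354139e-10 m^3/s
Step 3: Convert Q from m^3/s to nL/s (1 m^3 = 1e12 nL, so multiply by 1e12).
Q = 363.541 nL/s


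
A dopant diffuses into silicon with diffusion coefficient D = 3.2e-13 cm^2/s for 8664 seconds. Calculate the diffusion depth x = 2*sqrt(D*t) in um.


Step 1: Compute D*t = 3.2e-13 * 8664 = 2.77248e-09 cm^2
Step 2: sqrt(D*t) = 5.26543e-05 cm
Step 3: x = 2 * 5.26543e-05 cm = 1.053086e-04 cm
Step 4: Convert to um (1 cm = 1e4 um): x = 1.053 um


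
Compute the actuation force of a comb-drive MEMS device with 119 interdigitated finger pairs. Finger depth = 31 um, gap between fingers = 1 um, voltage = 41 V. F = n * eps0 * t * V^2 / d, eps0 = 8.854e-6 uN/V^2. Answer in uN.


Step 1: Parameters: n=119, eps0=8.854e-6 uN/V^2, t=31 um, V=41 V, d=1 um
Step 2: V^2 = 1681
Step 3: F = 119 * 8.854e-6 * 31 * 1681 / 1
F = 54.906 uN


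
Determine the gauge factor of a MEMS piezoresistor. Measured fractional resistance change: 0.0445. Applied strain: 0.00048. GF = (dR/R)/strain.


Step 1: Identify values.
dR/R = 0.0445, strain = 0.00048
Step 2: GF = (dR/R) / strain = 0.0445 / 0.00048
GF = 92.7


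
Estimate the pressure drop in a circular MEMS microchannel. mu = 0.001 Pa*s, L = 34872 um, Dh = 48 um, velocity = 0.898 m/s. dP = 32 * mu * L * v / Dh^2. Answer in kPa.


Step 1: Convert to SI: L = 34872e-6 m, Dh = 48e-6 m
Step 2: dP = 32 * 0.001 * 34872e-6 * 0.898 / (48e-6)^2
Step 3: dP = 434931.33 Pa
Step 4: Convert to kPa: dP = 434.93 kPa


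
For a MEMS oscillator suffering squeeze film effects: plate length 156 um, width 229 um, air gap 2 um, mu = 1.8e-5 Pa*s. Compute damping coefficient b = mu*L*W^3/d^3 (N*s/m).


Step 1: Convert to SI.
L = 156e-6 m, W = 229e-6 m, d = 2e-6 m
Step 2: W^3 = (229e-6)^3 = 1.20e-11 m^3
Step 3: d^3 = (2e-6)^3 = 8.00e-18 m^3
Step 4: b = 1.8e-5 * 156e-6 * 1.20e-11 / 8.00e-18
b = 4.22e-03 N*s/m


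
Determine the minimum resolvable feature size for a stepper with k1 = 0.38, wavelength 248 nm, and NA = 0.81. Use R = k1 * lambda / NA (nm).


Step 1: Identify values: k1 = 0.38, lambda = 248 nm, NA = 0.81
Step 2: R = k1 * lambda / NA
R = 0.38 * 248 / 0.81
R = 116.3 nm


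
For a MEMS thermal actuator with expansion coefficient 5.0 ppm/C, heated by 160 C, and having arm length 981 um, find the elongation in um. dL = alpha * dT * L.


Step 1: Convert CTE: alpha = 5.0 ppm/C = 5.0e-6 /C
Step 2: dL = 5.0e-6 * 160 * 981
dL = 0.7848 um


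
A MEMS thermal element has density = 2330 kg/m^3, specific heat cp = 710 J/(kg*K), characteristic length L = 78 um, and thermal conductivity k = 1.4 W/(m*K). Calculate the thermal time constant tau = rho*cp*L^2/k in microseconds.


Step 1: Convert L to m: L = 78e-6 m
Step 2: L^2 = (78e-6)^2 = 6.084e-09 m^2
Step 3: tau = 2330 * 710 * 6.084e-09 / 1.4 = 7.18911514e-03 s
Step 4: Convert to microseconds (multiply by 1e6).
tau = 7189.115 us


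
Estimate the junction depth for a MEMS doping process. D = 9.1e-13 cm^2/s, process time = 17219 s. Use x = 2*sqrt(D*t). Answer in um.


Step 1: Compute D*t = 9.1e-13 * 17219 = 1.566929e-08 cm^2
Step 2: sqrt(D*t) = 1.25177e-04 cm
Step 3: x = 2 * 1.25177e-04 cm = 2.50354e-04 cm
Step 4: Convert to um (1 cm = 1e4 um): x = 2.504 um


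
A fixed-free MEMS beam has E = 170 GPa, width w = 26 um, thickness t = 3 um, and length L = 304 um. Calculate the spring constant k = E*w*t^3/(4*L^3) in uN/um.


Step 1: Convert E to consistent units (1 GPa = 1000 uN/um^2).
E = 170 GPa = 170000 uN/um^2
Step 2: Compute t^3 = 3^3 = 27
Step 3: Compute L^3 = 304^3 = 28094464
Step 4: k = 170000 * 26 * 27 / (4 * 28094464)
k = 1.062 uN/um


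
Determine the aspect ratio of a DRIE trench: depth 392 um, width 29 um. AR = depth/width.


Step 1: AR = depth / width
Step 2: AR = 392 / 29
AR = 13.5


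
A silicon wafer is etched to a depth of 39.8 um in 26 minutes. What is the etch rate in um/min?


Step 1: Etch rate = depth / time
Step 2: rate = 39.8 / 26
rate = 1.531 um/min


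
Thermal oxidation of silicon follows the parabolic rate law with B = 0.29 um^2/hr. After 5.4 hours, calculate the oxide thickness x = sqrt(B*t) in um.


Step 1: Compute B*t = 0.29 * 5.4 = 1.566
Step 2: x = sqrt(1.566)
x = 1.251 um


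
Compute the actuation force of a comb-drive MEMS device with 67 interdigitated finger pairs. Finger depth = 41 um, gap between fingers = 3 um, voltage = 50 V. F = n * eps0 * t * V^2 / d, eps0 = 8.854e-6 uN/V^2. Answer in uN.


Step 1: Parameters: n=67, eps0=8.854e-6 uN/V^2, t=41 um, V=50 V, d=3 um
Step 2: V^2 = 2500
Step 3: F = 67 * 8.854e-6 * 41 * 2500 / 3
F = 20.268 uN


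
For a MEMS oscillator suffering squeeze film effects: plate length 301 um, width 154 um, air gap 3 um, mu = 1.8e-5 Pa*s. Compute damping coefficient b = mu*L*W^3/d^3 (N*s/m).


Step 1: Convert to SI.
L = 301e-6 m, W = 154e-6 m, d = 3e-6 m
Step 2: W^3 = (154e-6)^3 = 3.65e-12 m^3
Step 3: d^3 = (3e-6)^3 = 2.70e-17 m^3
Step 4: b = 1.8e-5 * 301e-6 * 3.65e-12 / 2.70e-17
b = 7.33e-04 N*s/m


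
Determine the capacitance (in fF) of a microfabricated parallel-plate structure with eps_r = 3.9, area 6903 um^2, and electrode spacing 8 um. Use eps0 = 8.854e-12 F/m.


Step 1: Convert area to m^2: A = 6903e-12 m^2
Step 2: Convert gap to m: d = 8e-6 m
Step 3: C = eps0 * eps_r * A / d
C = 8.854e-12 * 3.9 * 6903e-12 / 8e-6
Step 4: Convert to fF (multiply by 1e15).
C = 29.8 fF


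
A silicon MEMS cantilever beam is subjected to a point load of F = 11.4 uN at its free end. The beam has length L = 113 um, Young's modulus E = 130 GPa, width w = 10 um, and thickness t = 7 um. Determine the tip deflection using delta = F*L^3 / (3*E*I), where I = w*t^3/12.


Step 1: Calculate the second moment of area.
I = w * t^3 / 12 = 10 * 7^3 / 12 = 285.8333 um^4
Step 2: Convert E to consistent units (1 GPa = 1000 uN/um^2).
E = 130 GPa = 130000 uN/um^2
Step 3: Calculate tip deflection.
delta = F * L^3 / (3 * E * I)
delta = 11.4 * 113^3 / (3 * 130000 * 285.8333)
delta = 0.1476 um


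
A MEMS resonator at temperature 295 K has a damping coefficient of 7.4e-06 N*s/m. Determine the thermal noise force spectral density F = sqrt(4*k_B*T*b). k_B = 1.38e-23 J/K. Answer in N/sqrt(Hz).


Step 1: Compute 4 * k_B * T * b
= 4 * 1.38e-23 * 295 * 7.4e-06
= 1.2050e-25 N^2/Hz
Step 2: F_noise = sqrt(1.2050e-25)
F_noise = 3.47e-13 N/sqrt(Hz)


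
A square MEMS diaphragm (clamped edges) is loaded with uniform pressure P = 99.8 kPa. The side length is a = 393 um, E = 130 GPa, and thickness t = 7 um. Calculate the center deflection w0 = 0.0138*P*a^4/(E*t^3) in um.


Step 1: Convert pressure to compatible units (E is in GPa, so P in GPa).
P = 99.8 kPa = 99.8e-6 GPa
Step 2: Compute numerator: 0.0138 * P * a^4.
a^4 = 393^4 = 23854493601
numerator = 0.0138 * 99.8e-6 * 23854493601 = 3.28534e+04
Step 3: Compute denominator: E * t^3 = 130 * 7^3 = 44590
Step 4: w0 = numerator / denominator = 3.28534e+04 / 44590 = 0.7368 um


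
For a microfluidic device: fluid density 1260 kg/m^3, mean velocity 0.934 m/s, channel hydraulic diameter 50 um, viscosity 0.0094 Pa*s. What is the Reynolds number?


Step 1: Convert Dh to meters: Dh = 50e-6 m
Step 2: Re = rho * v * Dh / mu
Re = 1260 * 0.934 * 50e-6 / 0.0094
Re = 6.26


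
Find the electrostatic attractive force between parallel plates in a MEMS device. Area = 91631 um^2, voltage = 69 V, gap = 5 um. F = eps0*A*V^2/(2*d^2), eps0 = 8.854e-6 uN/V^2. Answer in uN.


Step 1: Identify parameters.
eps0 = 8.854e-6 uN/V^2, A = 91631 um^2, V = 69 V, d = 5 um
Step 2: Compute V^2 = 69^2 = 4761
Step 3: Compute d^2 = 5^2 = 25
Step 4: F = 0.5 * 8.854e-6 * 91631 * 4761 / 25
F = 77.252 uN


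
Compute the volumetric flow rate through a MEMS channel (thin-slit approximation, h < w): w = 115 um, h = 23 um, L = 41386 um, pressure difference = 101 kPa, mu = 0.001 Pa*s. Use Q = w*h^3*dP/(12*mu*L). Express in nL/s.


Step 1: Convert all dimensions to SI (meters).
w = 115e-6 m, h = 23e-6 m, L = 41386e-6 m, dP = 101e3 Pa
Step 2: Q = w * h^3 * dP / (12 * mu * L)
Q = 115e-6 * (23e-6)^3 * 101e3 / (12 * 0.001 * 41386e-6) = 2.8455618e-10 m^3/s
Step 3: Convert Q from m^3/s to nL/s (1 m^3 = 1e12 nL, so multiply by 1e12).
Q = 284.556 nL/s


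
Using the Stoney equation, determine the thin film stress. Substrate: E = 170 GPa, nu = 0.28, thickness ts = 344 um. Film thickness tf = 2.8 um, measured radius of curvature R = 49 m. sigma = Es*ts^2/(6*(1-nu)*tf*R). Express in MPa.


Step 1: Compute numerator: Es * ts^2 = 170 * 344^2 = 20117120 (GPa*um^2)
Step 2: Compute denominator (R in um): 6*(1-nu)*tf*R = 6*0.72*2.8*49e6 = 592704000.0 (um^2)
Step 3: sigma (GPa) = 20117120 / 592704000.0 = 3.3941e-02 GPa
Step 4: Convert to MPa (x1000): sigma = 33.9 MPa


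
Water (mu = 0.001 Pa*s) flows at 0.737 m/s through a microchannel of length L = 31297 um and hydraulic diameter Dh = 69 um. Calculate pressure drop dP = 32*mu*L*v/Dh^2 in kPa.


Step 1: Convert to SI: L = 31297e-6 m, Dh = 69e-6 m
Step 2: dP = 32 * 0.001 * 31297e-6 * 0.737 / (69e-6)^2
Step 3: dP = 155032.23 Pa
Step 4: Convert to kPa: dP = 155.03 kPa


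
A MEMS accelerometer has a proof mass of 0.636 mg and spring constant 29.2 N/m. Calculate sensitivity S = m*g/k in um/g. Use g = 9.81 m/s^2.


Step 1: Convert mass: m = 0.636 mg = 6.36e-07 kg
Step 2: S = m * g / k = 6.36e-07 * 9.81 / 29.2
Step 3: S = 2.14e-07 m/g
Step 4: Convert to um/g: S = 0.214 um/g


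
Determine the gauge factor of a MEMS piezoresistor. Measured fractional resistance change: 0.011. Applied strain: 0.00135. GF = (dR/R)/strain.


Step 1: Identify values.
dR/R = 0.011, strain = 0.00135
Step 2: GF = (dR/R) / strain = 0.011 / 0.00135
GF = 8.1


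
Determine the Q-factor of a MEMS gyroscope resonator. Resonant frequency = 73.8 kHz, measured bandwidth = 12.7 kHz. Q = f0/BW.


Step 1: Q = f0 / bandwidth
Step 2: Q = 73.8 / 12.7
Q = 5.8


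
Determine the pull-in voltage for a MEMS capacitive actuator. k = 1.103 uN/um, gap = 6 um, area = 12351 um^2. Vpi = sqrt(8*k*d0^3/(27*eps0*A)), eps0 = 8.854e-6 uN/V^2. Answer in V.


Step 1: Compute numerator: 8 * k * d0^3 = 8 * 1.103 * 6^3 = 1905.984
Step 2: Compute denominator: 27 * eps0 * A = 27 * 8.854e-6 * 12351 = 2.952605
Step 3: Vpi = sqrt(1905.984 / 2.952605)
Vpi = 25.41 V


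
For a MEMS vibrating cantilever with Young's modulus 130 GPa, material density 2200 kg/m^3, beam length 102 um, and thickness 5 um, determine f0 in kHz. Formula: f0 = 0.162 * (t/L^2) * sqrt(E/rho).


Step 1: Convert units to SI.
t_SI = 5e-6 m, L_SI = 102e-6 m
Step 2: Calculate sqrt(E/rho).
sqrt(130e9 / 2200) = 7687.06 m/s
Step 3: Compute f0.
f0 = 0.162 * 5e-6 / (102e-6)^2 * 7687.06 = 598473.5 Hz = 598.47 kHz


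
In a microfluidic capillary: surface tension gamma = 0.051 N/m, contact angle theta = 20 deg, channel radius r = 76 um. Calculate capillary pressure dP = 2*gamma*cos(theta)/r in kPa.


Step 1: cos(20 deg) = 0.9397
Step 2: Convert r to m: r = 76e-6 m
Step 3: dP = 2 * 0.051 * 0.9397 / 76e-6 = 1261.2 Pa
Step 4: Convert Pa to kPa (divide by 1000).
dP = 1.26 kPa


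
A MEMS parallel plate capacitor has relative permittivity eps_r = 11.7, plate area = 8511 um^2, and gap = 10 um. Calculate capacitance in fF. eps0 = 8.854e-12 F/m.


Step 1: Convert area to m^2: A = 8511e-12 m^2
Step 2: Convert gap to m: d = 10e-6 m
Step 3: C = eps0 * eps_r * A / d
C = 8.854e-12 * 11.7 * 8511e-12 / 10e-6
Step 4: Convert to fF (multiply by 1e15).
C = 88.17 fF


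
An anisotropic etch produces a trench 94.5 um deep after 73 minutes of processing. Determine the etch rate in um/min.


Step 1: Etch rate = depth / time
Step 2: rate = 94.5 / 73
rate = 1.295 um/min


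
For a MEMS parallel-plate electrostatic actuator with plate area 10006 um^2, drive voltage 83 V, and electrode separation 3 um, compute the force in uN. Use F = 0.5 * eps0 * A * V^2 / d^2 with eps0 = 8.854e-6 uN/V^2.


Step 1: Identify parameters.
eps0 = 8.854e-6 uN/V^2, A = 10006 um^2, V = 83 V, d = 3 um
Step 2: Compute V^2 = 83^2 = 6889
Step 3: Compute d^2 = 3^2 = 9
Step 4: F = 0.5 * 8.854e-6 * 10006 * 6889 / 9
F = 33.907 uN


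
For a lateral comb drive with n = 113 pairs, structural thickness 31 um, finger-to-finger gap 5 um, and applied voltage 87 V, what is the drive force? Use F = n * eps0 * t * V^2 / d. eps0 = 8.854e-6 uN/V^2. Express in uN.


Step 1: Parameters: n=113, eps0=8.854e-6 uN/V^2, t=31 um, V=87 V, d=5 um
Step 2: V^2 = 7569
Step 3: F = 113 * 8.854e-6 * 31 * 7569 / 5
F = 46.951 uN


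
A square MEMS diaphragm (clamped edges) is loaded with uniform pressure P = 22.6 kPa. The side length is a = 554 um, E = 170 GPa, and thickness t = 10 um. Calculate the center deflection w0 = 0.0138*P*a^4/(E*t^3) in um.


Step 1: Convert pressure to compatible units (E is in GPa, so P in GPa).
P = 22.6 kPa = 22.6e-6 GPa
Step 2: Compute numerator: 0.0138 * P * a^4.
a^4 = 554^4 = 94197431056
numerator = 0.0138 * 22.6e-6 * 94197431056 = 2.93783e+04
Step 3: Compute denominator: E * t^3 = 170 * 10^3 = 170000
Step 4: w0 = numerator / denominator = 2.93783e+04 / 170000 = 0.1728 um


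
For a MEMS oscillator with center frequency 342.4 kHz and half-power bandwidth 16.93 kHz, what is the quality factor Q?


Step 1: Q = f0 / bandwidth
Step 2: Q = 342.4 / 16.93
Q = 20.2


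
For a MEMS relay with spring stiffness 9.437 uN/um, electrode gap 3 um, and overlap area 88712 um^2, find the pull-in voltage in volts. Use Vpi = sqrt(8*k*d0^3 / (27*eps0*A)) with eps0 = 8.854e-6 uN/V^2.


Step 1: Compute numerator: 8 * k * d0^3 = 8 * 9.437 * 3^3 = 2038.392
Step 2: Compute denominator: 27 * eps0 * A = 27 * 8.854e-6 * 88712 = 21.207313
Step 3: Vpi = sqrt(2038.392 / 21.207313)
Vpi = 9.8 V


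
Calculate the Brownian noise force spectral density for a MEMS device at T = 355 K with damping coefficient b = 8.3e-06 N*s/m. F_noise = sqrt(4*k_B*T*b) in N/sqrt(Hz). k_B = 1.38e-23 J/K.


Step 1: Compute 4 * k_B * T * b
= 4 * 1.38e-23 * 355 * 8.3e-06
= 1.6265e-25 N^2/Hz
Step 2: F_noise = sqrt(1.6265e-25)
F_noise = 4.03e-13 N/sqrt(Hz)


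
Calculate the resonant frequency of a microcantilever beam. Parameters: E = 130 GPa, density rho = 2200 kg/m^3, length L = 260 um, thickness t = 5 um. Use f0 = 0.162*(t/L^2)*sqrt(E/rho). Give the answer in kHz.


Step 1: Convert units to SI.
t_SI = 5e-6 m, L_SI = 260e-6 m
Step 2: Calculate sqrt(E/rho).
sqrt(130e9 / 2200) = 7687.06 m/s
Step 3: Compute f0.
f0 = 0.162 * 5e-6 / (260e-6)^2 * 7687.06 = 92108.3 Hz = 92.11 kHz


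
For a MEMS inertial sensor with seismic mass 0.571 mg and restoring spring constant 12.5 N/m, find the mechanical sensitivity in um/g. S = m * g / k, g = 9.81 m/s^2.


Step 1: Convert mass: m = 0.571 mg = 5.71e-07 kg
Step 2: S = m * g / k = 5.71e-07 * 9.81 / 12.5
Step 3: S = 4.48e-07 m/g
Step 4: Convert to um/g: S = 0.448 um/g


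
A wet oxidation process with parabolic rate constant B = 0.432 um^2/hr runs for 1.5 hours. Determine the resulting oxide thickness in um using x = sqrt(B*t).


Step 1: Compute B*t = 0.432 * 1.5 = 0.648
Step 2: x = sqrt(0.648)
x = 0.805 um


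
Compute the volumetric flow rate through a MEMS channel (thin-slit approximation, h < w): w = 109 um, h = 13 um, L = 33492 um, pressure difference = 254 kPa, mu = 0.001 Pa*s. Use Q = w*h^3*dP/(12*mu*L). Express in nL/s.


Step 1: Convert all dimensions to SI (meters).
w = 109e-6 m, h = 13e-6 m, L = 33492e-6 m, dP = 254e3 Pa
Step 2: Q = w * h^3 * dP / (12 * mu * L)
Q = 109e-6 * (13e-6)^3 * 254e3 / (12 * 0.001 * 33492e-6) = 1.5134495e-10 m^3/s
Step 3: Convert Q from m^3/s to nL/s (1 m^3 = 1e12 nL, so multiply by 1e12).
Q = 151.345 nL/s


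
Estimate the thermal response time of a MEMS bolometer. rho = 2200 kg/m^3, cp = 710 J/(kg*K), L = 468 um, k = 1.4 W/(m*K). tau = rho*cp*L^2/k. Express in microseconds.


Step 1: Convert L to m: L = 468e-6 m
Step 2: L^2 = (468e-6)^2 = 2.19024e-07 m^2
Step 3: tau = 2200 * 710 * 2.19024e-07 / 1.4 = 2.4436820571e-01 s
Step 4: Convert to microseconds (multiply by 1e6).
tau = 244368.206 us


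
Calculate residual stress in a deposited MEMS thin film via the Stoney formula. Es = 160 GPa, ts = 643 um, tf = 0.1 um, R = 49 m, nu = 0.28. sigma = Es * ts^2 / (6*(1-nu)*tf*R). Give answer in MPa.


Step 1: Compute numerator: Es * ts^2 = 160 * 643^2 = 66151840 (GPa*um^2)
Step 2: Compute denominator (R in um): 6*(1-nu)*tf*R = 6*0.72*0.1*49e6 = 21168000.0 (um^2)
Step 3: sigma (GPa) = 66151840 / 21168000.0 = 3.125087e+00 GPa
Step 4: Convert to MPa (x1000): sigma = 3125.1 MPa


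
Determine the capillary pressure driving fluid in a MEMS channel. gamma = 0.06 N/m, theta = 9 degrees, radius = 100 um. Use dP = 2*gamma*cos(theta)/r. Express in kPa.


Step 1: cos(9 deg) = 0.9877
Step 2: Convert r to m: r = 100e-6 m
Step 3: dP = 2 * 0.06 * 0.9877 / 100e-6 = 1185.2 Pa
Step 4: Convert Pa to kPa (divide by 1000).
dP = 1.19 kPa


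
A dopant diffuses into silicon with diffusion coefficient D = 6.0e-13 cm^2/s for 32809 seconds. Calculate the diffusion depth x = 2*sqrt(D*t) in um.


Step 1: Compute D*t = 6.0e-13 * 32809 = 1.96854e-08 cm^2
Step 2: sqrt(D*t) = 1.40305e-04 cm
Step 3: x = 2 * 1.40305e-04 cm = 2.8061e-04 cm
Step 4: Convert to um (1 cm = 1e4 um): x = 2.806 um


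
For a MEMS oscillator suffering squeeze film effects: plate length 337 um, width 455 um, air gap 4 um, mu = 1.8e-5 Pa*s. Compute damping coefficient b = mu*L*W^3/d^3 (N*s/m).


Step 1: Convert to SI.
L = 337e-6 m, W = 455e-6 m, d = 4e-6 m
Step 2: W^3 = (455e-6)^3 = 9.42e-11 m^3
Step 3: d^3 = (4e-6)^3 = 6.40e-17 m^3
Step 4: b = 1.8e-5 * 337e-6 * 9.42e-11 / 6.40e-17
b = 8.93e-03 N*s/m


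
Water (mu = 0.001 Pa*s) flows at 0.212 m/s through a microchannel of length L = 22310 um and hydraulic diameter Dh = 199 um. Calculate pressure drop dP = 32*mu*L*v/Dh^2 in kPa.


Step 1: Convert to SI: L = 22310e-6 m, Dh = 199e-6 m
Step 2: dP = 32 * 0.001 * 22310e-6 * 0.212 / (199e-6)^2
Step 3: dP = 3821.90 Pa
Step 4: Convert to kPa: dP = 3.82 kPa


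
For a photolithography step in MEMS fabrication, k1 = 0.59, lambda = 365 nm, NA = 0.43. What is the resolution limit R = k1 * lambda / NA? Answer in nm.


Step 1: Identify values: k1 = 0.59, lambda = 365 nm, NA = 0.43
Step 2: R = k1 * lambda / NA
R = 0.59 * 365 / 0.43
R = 500.8 nm


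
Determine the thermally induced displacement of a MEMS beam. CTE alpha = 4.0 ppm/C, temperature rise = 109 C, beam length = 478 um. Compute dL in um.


Step 1: Convert CTE: alpha = 4.0 ppm/C = 4.0e-6 /C
Step 2: dL = 4.0e-6 * 109 * 478
dL = 0.2084 um


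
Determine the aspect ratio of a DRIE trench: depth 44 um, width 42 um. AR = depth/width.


Step 1: AR = depth / width
Step 2: AR = 44 / 42
AR = 1.0


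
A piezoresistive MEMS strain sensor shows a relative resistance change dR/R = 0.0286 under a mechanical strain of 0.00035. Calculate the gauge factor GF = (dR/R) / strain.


Step 1: Identify values.
dR/R = 0.0286, strain = 0.00035
Step 2: GF = (dR/R) / strain = 0.0286 / 0.00035
GF = 81.7


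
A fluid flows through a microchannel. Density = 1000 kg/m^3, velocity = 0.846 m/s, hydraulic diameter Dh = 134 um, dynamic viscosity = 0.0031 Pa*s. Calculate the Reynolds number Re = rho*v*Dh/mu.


Step 1: Convert Dh to meters: Dh = 134e-6 m
Step 2: Re = rho * v * Dh / mu
Re = 1000 * 0.846 * 134e-6 / 0.0031
Re = 36.569


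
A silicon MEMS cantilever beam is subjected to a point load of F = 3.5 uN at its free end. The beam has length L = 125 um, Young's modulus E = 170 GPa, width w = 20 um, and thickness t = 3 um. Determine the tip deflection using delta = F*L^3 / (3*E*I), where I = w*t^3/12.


Step 1: Calculate the second moment of area.
I = w * t^3 / 12 = 20 * 3^3 / 12 = 45.0 um^4
Step 2: Convert E to consistent units (1 GPa = 1000 uN/um^2).
E = 170 GPa = 170000 uN/um^2
Step 3: Calculate tip deflection.
delta = F * L^3 / (3 * E * I)
delta = 3.5 * 125^3 / (3 * 170000 * 45.0)
delta = 0.2979 um


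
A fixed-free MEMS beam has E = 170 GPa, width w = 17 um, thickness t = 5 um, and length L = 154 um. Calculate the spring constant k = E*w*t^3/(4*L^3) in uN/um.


Step 1: Convert E to consistent units (1 GPa = 1000 uN/um^2).
E = 170 GPa = 170000 uN/um^2
Step 2: Compute t^3 = 5^3 = 125
Step 3: Compute L^3 = 154^3 = 3652264
Step 4: k = 170000 * 17 * 125 / (4 * 3652264)
k = 24.7278 uN/um


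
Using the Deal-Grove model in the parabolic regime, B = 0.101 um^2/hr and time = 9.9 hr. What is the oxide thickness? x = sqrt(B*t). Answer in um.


Step 1: Compute B*t = 0.101 * 9.9 = 0.9999
Step 2: x = sqrt(0.9999)
x = 1.0 um


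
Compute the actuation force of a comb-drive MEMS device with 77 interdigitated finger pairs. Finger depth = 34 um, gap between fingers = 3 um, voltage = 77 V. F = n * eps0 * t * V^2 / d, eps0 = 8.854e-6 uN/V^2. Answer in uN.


Step 1: Parameters: n=77, eps0=8.854e-6 uN/V^2, t=34 um, V=77 V, d=3 um
Step 2: V^2 = 5929
Step 3: F = 77 * 8.854e-6 * 34 * 5929 / 3
F = 45.811 uN


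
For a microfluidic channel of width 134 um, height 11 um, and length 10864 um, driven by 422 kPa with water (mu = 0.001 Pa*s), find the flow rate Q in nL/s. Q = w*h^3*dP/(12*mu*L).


Step 1: Convert all dimensions to SI (meters).
w = 134e-6 m, h = 11e-6 m, L = 10864e-6 m, dP = 422e3 Pa
Step 2: Q = w * h^3 * dP / (12 * mu * L)
Q = 134e-6 * (11e-6)^3 * 422e3 / (12 * 0.001 * 10864e-6) = 5.773302e-10 m^3/s
Step 3: Convert Q from m^3/s to nL/s (1 m^3 = 1e12 nL, so multiply by 1e12).
Q = 577.33 nL/s


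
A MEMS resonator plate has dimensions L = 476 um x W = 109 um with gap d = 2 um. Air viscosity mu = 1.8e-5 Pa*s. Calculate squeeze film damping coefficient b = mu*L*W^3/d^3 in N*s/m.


Step 1: Convert to SI.
L = 476e-6 m, W = 109e-6 m, d = 2e-6 m
Step 2: W^3 = (109e-6)^3 = 1.30e-12 m^3
Step 3: d^3 = (2e-6)^3 = 8.00e-18 m^3
Step 4: b = 1.8e-5 * 476e-6 * 1.30e-12 / 8.00e-18
b = 1.39e-03 N*s/m


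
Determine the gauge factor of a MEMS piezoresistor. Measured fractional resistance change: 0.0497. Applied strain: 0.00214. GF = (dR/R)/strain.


Step 1: Identify values.
dR/R = 0.0497, strain = 0.00214
Step 2: GF = (dR/R) / strain = 0.0497 / 0.00214
GF = 23.2


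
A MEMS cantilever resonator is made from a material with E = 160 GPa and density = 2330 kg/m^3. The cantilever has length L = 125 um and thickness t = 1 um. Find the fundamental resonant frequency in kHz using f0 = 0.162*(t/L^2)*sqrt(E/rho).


Step 1: Convert units to SI.
t_SI = 1e-6 m, L_SI = 125e-6 m
Step 2: Calculate sqrt(E/rho).
sqrt(160e9 / 2330) = 8286.71 m/s
Step 3: Compute f0.
f0 = 0.162 * 1e-6 / (125e-6)^2 * 8286.71 = 85916.6 Hz = 85.92 kHz


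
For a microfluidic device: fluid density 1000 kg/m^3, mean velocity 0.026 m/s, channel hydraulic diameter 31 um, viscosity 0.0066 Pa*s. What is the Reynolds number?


Step 1: Convert Dh to meters: Dh = 31e-6 m
Step 2: Re = rho * v * Dh / mu
Re = 1000 * 0.026 * 31e-6 / 0.0066
Re = 0.122


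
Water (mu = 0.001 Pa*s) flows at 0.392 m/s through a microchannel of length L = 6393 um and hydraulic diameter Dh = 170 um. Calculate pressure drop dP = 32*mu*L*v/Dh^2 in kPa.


Step 1: Convert to SI: L = 6393e-6 m, Dh = 170e-6 m
Step 2: dP = 32 * 0.001 * 6393e-6 * 0.392 / (170e-6)^2
Step 3: dP = 2774.87 Pa
Step 4: Convert to kPa: dP = 2.77 kPa


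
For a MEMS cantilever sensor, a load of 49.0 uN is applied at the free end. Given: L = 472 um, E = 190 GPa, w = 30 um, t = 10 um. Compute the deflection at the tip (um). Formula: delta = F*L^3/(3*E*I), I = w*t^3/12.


Step 1: Calculate the second moment of area.
I = w * t^3 / 12 = 30 * 10^3 / 12 = 2500.0 um^4
Step 2: Convert E to consistent units (1 GPa = 1000 uN/um^2).
E = 190 GPa = 190000 uN/um^2
Step 3: Calculate tip deflection.
delta = F * L^3 / (3 * E * I)
delta = 49.0 * 472^3 / (3 * 190000 * 2500.0)
delta = 3.6158 um


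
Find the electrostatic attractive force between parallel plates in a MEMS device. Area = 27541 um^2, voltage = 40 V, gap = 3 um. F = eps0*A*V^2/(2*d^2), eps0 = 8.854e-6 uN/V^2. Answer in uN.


Step 1: Identify parameters.
eps0 = 8.854e-6 uN/V^2, A = 27541 um^2, V = 40 V, d = 3 um
Step 2: Compute V^2 = 40^2 = 1600
Step 3: Compute d^2 = 3^2 = 9
Step 4: F = 0.5 * 8.854e-6 * 27541 * 1600 / 9
F = 21.675 uN


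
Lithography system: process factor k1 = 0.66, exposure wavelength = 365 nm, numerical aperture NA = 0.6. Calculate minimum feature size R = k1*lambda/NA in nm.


Step 1: Identify values: k1 = 0.66, lambda = 365 nm, NA = 0.6
Step 2: R = k1 * lambda / NA
R = 0.66 * 365 / 0.6
R = 401.5 nm


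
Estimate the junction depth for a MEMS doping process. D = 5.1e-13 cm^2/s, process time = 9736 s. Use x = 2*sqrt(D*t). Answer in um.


Step 1: Compute D*t = 5.1e-13 * 9736 = 4.96536e-09 cm^2
Step 2: sqrt(D*t) = 7.04653e-05 cm
Step 3: x = 2 * 7.04653e-05 cm = 1.409306e-04 cm
Step 4: Convert to um (1 cm = 1e4 um): x = 1.409 um


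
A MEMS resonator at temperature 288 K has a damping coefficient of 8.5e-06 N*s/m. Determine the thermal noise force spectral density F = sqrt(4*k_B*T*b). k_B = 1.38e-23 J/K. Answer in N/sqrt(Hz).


Step 1: Compute 4 * k_B * T * b
= 4 * 1.38e-23 * 288 * 8.5e-06
= 1.3513e-25 N^2/Hz
Step 2: F_noise = sqrt(1.3513e-25)
F_noise = 3.68e-13 N/sqrt(Hz)


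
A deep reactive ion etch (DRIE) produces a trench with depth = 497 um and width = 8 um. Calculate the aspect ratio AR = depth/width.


Step 1: AR = depth / width
Step 2: AR = 497 / 8
AR = 62.1


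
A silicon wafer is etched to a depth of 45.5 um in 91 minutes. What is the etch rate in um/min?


Step 1: Etch rate = depth / time
Step 2: rate = 45.5 / 91
rate = 0.5 um/min


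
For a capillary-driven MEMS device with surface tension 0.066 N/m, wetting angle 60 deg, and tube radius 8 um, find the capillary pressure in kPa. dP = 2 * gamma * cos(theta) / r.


Step 1: cos(60 deg) = 0.5
Step 2: Convert r to m: r = 8e-6 m
Step 3: dP = 2 * 0.066 * 0.5 / 8e-6 = 8250.0 Pa
Step 4: Convert Pa to kPa (divide by 1000).
dP = 8.25 kPa


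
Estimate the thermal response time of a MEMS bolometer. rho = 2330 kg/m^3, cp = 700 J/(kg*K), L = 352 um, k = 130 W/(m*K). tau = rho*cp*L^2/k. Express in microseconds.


Step 1: Convert L to m: L = 352e-6 m
Step 2: L^2 = (352e-6)^2 = 1.23904e-07 m^2
Step 3: tau = 2330 * 700 * 1.23904e-07 / 130 = 1.55451865e-03 s
Step 4: Convert to microseconds (multiply by 1e6).
tau = 1554.519 us


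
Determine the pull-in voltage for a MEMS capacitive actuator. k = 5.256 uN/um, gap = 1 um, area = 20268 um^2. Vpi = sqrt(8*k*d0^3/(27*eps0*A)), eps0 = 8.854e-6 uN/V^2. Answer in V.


Step 1: Compute numerator: 8 * k * d0^3 = 8 * 5.256 * 1^3 = 42.048
Step 2: Compute denominator: 27 * eps0 * A = 27 * 8.854e-6 * 20268 = 4.845228
Step 3: Vpi = sqrt(42.048 / 4.845228)
Vpi = 2.95 V


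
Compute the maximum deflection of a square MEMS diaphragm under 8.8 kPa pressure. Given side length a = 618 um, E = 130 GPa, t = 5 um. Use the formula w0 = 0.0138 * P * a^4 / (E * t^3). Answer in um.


Step 1: Convert pressure to compatible units (E is in GPa, so P in GPa).
P = 8.8 kPa = 8.8e-6 GPa
Step 2: Compute numerator: 0.0138 * P * a^4.
a^4 = 618^4 = 145865941776
numerator = 0.0138 * 8.8e-6 * 145865941776 = 1.771396e+04
Step 3: Compute denominator: E * t^3 = 130 * 5^3 = 16250
Step 4: w0 = numerator / denominator = 1.771396e+04 / 16250 = 1.0901 um


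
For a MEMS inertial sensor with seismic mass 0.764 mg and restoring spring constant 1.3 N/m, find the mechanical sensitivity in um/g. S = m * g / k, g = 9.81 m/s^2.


Step 1: Convert mass: m = 0.764 mg = 7.64e-07 kg
Step 2: S = m * g / k = 7.64e-07 * 9.81 / 1.3
Step 3: S = 5.77e-06 m/g
Step 4: Convert to um/g: S = 5.765 um/g


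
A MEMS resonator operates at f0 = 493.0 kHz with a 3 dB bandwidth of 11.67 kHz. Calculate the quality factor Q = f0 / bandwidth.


Step 1: Q = f0 / bandwidth
Step 2: Q = 493.0 / 11.67
Q = 42.2


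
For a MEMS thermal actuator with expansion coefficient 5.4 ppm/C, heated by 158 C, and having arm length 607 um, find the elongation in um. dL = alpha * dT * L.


Step 1: Convert CTE: alpha = 5.4 ppm/C = 5.4e-6 /C
Step 2: dL = 5.4e-6 * 158 * 607
dL = 0.5179 um


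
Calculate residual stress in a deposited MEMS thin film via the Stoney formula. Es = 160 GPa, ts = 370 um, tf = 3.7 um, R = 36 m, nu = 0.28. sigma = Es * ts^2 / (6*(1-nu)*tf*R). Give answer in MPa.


Step 1: Compute numerator: Es * ts^2 = 160 * 370^2 = 21904000 (GPa*um^2)
Step 2: Compute denominator (R in um): 6*(1-nu)*tf*R = 6*0.72*3.7*36e6 = 575424000.0 (um^2)
Step 3: sigma (GPa) = 21904000 / 575424000.0 = 3.8066e-02 GPa
Step 4: Convert to MPa (x1000): sigma = 38.1 MPa


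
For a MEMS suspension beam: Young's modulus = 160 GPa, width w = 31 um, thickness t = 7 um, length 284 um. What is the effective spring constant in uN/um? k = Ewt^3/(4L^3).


Step 1: Convert E to consistent units (1 GPa = 1000 uN/um^2).
E = 160 GPa = 160000 uN/um^2
Step 2: Compute t^3 = 7^3 = 343
Step 3: Compute L^3 = 284^3 = 22906304
Step 4: k = 160000 * 31 * 343 / (4 * 22906304)
k = 18.5678 uN/um


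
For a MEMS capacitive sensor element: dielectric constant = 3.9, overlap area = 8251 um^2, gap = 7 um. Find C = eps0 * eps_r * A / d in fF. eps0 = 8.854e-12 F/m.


Step 1: Convert area to m^2: A = 8251e-12 m^2
Step 2: Convert gap to m: d = 7e-6 m
Step 3: C = eps0 * eps_r * A / d
C = 8.854e-12 * 3.9 * 8251e-12 / 7e-6
Step 4: Convert to fF (multiply by 1e15).
C = 40.7 fF


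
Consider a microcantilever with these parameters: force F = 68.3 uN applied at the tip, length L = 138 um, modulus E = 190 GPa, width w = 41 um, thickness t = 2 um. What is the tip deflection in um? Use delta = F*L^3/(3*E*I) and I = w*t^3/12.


Step 1: Calculate the second moment of area.
I = w * t^3 / 12 = 41 * 2^3 / 12 = 27.3333 um^4
Step 2: Convert E to consistent units (1 GPa = 1000 uN/um^2).
E = 190 GPa = 190000 uN/um^2
Step 3: Calculate tip deflection.
delta = F * L^3 / (3 * E * I)
delta = 68.3 * 138^3 / (3 * 190000 * 27.3333)
delta = 11.521 um
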